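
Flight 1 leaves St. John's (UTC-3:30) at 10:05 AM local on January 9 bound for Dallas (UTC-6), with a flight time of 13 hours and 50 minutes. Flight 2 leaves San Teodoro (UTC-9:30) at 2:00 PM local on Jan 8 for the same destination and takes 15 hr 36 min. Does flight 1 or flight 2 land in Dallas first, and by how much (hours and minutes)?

the second, by 12 hours 19 minutes

Flight 1 in UTC: 10:05 AM + 3:30 = 1:35 PM on Jan 9.
+13 hours 50 minutes → arrive 3:25 AM UTC on Jan 10.
Flight 2 in UTC: 2:00 PM + 9:30 = 11:30 PM on Jan 8.
+15 hours 36 minutes → arrive 3:06 PM UTC on Jan 9.
Flight 2 lands earlier by 12 hours 19 minutes.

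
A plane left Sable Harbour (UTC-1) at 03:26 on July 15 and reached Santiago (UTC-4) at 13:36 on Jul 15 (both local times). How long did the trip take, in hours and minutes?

Departure in UTC: 03:26 + 1:00 = 04:26 on Jul 15.
Arrival in UTC: 13:36 + 4:00 = 17:36 on Jul 15.
Elapsed = 17:36 − 04:26 = 13 hours 10 minutes.

13 hours 10 minutes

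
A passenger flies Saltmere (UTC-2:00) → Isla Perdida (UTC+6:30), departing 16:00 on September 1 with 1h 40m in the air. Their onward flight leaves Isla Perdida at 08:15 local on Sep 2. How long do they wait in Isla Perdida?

6 hours 5 minutes

Convert departure to UTC: 16:00 + 2:00 = 18:00 UTC on Sep 1.
Add 1 hour 40 minutes flight time → 19:40 UTC.
Isla Perdida is UTC+6:30, so local arrival = 19:40 + 6:30 = 02:10 on Sep 2.
Layover = 08:15 − 02:10 = 6 hours 5 minutes.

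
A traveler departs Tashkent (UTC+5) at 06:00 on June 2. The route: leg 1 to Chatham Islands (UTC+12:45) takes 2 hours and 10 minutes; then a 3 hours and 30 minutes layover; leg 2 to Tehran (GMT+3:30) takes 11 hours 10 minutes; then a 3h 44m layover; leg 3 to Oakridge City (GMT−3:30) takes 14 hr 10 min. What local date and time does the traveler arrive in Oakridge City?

08:14 on Jun 3

Convert departure to UTC: 06:00 − 5:00 = 01:00 UTC on Jun 2.
Add 2 hours 10 minutes leg 1 → 03:10 UTC.
Add 3 hours 30 minutes layover in Chatham Islands → 06:40 UTC.
Add 11 hours and 10 minutes leg 2 → 17:50 UTC.
Add 3 hours 44 minutes layover in Tehran → 21:34 UTC.
Add 14 hours and 10 minutes leg 3 → 11:44 UTC (Jun 3).
Oakridge City is UTC−3:30, so local arrival = 11:44 − 3:30 = 08:14 on Jun 3.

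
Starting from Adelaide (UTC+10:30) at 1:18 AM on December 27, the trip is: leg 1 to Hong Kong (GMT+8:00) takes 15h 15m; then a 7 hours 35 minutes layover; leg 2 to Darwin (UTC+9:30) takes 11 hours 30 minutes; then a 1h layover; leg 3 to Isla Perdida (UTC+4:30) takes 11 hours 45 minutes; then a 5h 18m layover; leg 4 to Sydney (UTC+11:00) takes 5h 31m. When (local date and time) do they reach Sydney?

11:42 AM on Dec 29

Convert departure to UTC: 1:18 AM − 10:30 = 2:48 PM UTC on Dec 26.
Add 15 hours and 15 minutes leg 1 → 6:03 AM UTC (Dec 27).
Add 7 hours and 35 minutes layover in Hong Kong → 1:38 PM UTC.
Add 11 hours 30 minutes leg 2 → 1:08 AM UTC (Dec 28).
Add 1 hour layover in Darwin → 2:08 AM UTC.
Add 11 hours 45 minutes leg 3 → 1:53 PM UTC.
Add 5 hours 18 minutes layover in Isla Perdida → 7:11 PM UTC.
Add 5 hours 31 minutes leg 4 → 12:42 AM UTC (Dec 29).
Sydney is UTC+11:00, so local arrival = 12:42 AM + 11:00 = 11:42 AM on Dec 29.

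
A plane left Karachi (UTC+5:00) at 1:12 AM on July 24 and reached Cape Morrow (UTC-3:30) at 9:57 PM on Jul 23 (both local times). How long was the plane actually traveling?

Departure in UTC: 1:12 AM − 5:00 = 8:12 PM on Jul 23.
Arrival in UTC: 9:57 PM + 3:30 = 1:27 AM on Jul 24.
Elapsed = 1:27 AM − 8:12 PM (+1 day) = 5 hours 15 minutes.

5 hours 15 minutes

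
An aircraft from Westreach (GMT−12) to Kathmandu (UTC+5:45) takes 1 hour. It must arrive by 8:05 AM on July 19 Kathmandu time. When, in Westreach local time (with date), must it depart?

Target arrival in UTC: 8:05 AM − 5:45 = 2:20 AM on Jul 19.
Subtract 1 hour → departure 1:20 AM UTC on Jul 19.
Westreach is UTC−12:00: 1:20 AM − 12:00 = 1:20 PM on Jul 18.

1:20 PM on July 18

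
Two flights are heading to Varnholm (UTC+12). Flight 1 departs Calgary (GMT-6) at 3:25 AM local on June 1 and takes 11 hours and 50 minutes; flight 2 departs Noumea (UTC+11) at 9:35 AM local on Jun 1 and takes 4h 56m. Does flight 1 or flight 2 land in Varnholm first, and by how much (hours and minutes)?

Flight 1 in UTC: 3:25 AM + 6:00 = 9:25 AM on Jun 1.
+11 hours and 50 minutes → arrive 9:15 PM UTC on Jun 1.
Flight 2 in UTC: 9:35 AM − 11:00 = 10:35 PM on May 31.
+4 hours and 56 minutes → arrive 3:31 AM UTC on Jun 1.
Flight 2 lands earlier by 17 hours 44 minutes.

the second, by 17 hours 44 minutes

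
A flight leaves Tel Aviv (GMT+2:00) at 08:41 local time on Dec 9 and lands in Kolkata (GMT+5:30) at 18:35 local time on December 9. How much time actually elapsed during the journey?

6 hours 24 minutes

Kolkata is 3:30 ahead of Tel Aviv.
Clock-face elapsed time (ignoring zones) is 9 hours 54 minutes.
Actual elapsed = 9 hours 54 minutes − 3:30 = 6 hours 24 minutes.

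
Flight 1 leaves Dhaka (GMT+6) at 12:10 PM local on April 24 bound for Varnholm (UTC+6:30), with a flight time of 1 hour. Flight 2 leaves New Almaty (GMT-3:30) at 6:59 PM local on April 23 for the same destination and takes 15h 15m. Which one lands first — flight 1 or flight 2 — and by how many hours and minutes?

the first, by 6 hours 34 minutes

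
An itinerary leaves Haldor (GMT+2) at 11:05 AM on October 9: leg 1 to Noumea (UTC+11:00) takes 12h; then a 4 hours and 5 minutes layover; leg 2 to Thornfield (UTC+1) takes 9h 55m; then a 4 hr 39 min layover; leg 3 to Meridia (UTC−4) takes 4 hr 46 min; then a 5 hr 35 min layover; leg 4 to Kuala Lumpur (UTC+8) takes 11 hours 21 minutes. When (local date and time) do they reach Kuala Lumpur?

Convert departure to UTC: 11:05 AM − 2:00 = 9:05 AM UTC on Oct 9.
Add 12 hours leg 1 → 9:05 PM UTC.
Add 4 hours 5 minutes layover in Noumea → 1:10 AM UTC (Oct 10).
Add 9 hours 55 minutes leg 2 → 11:05 AM UTC.
Add 4 hours 39 minutes layover in Thornfield → 3:44 PM UTC.
Add 4 hours 46 minutes leg 3 → 8:30 PM UTC.
Add 5 hours 35 minutes layover in Meridia → 2:05 AM UTC (Oct 11).
Add 11 hours and 21 minutes leg 4 → 1:26 PM UTC.
Kuala Lumpur is UTC+8:00, so local arrival = 1:26 PM + 8:00 = 9:26 PM on Oct 11.

9:26 PM on Oct 11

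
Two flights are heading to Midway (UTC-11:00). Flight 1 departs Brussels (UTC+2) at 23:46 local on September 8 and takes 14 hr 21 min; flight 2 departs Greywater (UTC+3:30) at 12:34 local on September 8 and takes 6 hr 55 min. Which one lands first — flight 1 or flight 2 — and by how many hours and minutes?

Flight 1 in UTC: 23:46 − 2:00 = 21:46 on Sep 8.
+14 hours 21 minutes → arrive 12:07 UTC on Sep 9.
Flight 2 in UTC: 12:34 − 3:30 = 09:04 on Sep 8.
+6 hours 55 minutes → arrive 15:59 UTC on Sep 8.
Flight 2 lands earlier by 20 hours 8 minutes.

the second, by 20 hours 8 minutes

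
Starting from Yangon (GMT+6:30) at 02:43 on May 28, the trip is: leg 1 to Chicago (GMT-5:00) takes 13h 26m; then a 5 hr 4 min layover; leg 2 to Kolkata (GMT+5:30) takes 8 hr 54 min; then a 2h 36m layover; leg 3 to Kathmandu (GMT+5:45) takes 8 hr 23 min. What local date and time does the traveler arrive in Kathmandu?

16:21 on May 29

Convert departure to UTC: 02:43 − 6:30 = 20:13 UTC on May 27.
Add 13 hours and 26 minutes leg 1 → 09:39 UTC (May 28).
Add 5 hours and 4 minutes layover in Chicago → 14:43 UTC.
Add 8 hours and 54 minutes leg 2 → 23:37 UTC.
Add 2 hours and 36 minutes layover in Kolkata → 02:13 UTC (May 29).
Add 8 hours and 23 minutes leg 3 → 10:36 UTC.
Kathmandu is UTC+5:45, so local arrival = 10:36 + 5:45 = 16:21 on May 29.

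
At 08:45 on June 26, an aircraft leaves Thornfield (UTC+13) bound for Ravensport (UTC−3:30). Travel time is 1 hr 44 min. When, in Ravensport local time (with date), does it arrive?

Convert departure to UTC: 08:45 − 13:00 = 19:45 UTC on Jun 25.
Add 1 hour 44 minutes travel time → 21:29 UTC.
Ravensport is UTC−3:30, so local arrival = 21:29 − 3:30 = 17:59 on Jun 25.

17:59 on June 25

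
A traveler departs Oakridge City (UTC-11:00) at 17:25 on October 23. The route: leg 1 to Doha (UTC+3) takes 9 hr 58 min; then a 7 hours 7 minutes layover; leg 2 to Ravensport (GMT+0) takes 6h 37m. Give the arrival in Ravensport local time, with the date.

Convert departure to UTC: 17:25 + 11:00 = 04:25 UTC on Oct 24.
Add 9 hours 58 minutes leg 1 → 14:23 UTC.
Add 7 hours 7 minutes layover in Doha → 21:30 UTC.
Add 6 hours and 37 minutes leg 2 → 04:07 UTC (Oct 25).
Ravensport is UTC+0, so local arrival is the same: 04:07 on Oct 25.

04:07 on October 25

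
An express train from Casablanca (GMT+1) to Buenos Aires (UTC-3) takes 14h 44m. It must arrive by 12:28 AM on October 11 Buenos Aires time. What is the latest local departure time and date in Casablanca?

1:44 PM on October 10

Target arrival in UTC: 12:28 AM + 3:00 = 3:28 AM on Oct 11.
Subtract 14 hours and 44 minutes → departure 12:44 PM UTC on Oct 10.
Casablanca is UTC+1:00: 12:44 PM + 1:00 = 1:44 PM on Oct 10.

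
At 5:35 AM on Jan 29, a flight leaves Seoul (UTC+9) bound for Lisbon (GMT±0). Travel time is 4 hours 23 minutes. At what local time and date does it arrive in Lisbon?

12:58 AM on Jan 29

Lisbon is 9:00 behind Seoul.
After 4 hours and 23 minutes it is 9:58 AM in Seoul.
Shift by the zone difference: 9:58 AM − 9:00 = 12:58 AM on Jan 29 in Lisbon.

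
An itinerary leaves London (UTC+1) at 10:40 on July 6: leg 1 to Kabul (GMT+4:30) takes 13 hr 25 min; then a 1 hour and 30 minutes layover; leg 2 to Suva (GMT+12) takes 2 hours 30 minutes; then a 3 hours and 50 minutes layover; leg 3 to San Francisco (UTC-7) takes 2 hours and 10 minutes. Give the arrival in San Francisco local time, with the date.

Convert departure to UTC: 10:40 − 1:00 = 09:40 UTC on Jul 6.
Add 13 hours 25 minutes leg 1 → 23:05 UTC.
Add 1 hour and 30 minutes layover in Kabul → 00:35 UTC (Jul 7).
Add 2 hours and 30 minutes leg 2 → 03:05 UTC.
Add 3 hours and 50 minutes layover in Suva → 06:55 UTC.
Add 2 hours 10 minutes leg 3 → 09:05 UTC.
San Francisco is UTC−7:00, so local arrival = 09:05 − 7:00 = 02:05 on Jul 7.

02:05 on July 7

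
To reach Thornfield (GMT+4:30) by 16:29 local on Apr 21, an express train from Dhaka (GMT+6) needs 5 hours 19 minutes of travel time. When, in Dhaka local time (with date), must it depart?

12:40 on April 21

Target arrival in UTC: 16:29 − 4:30 = 11:59 on Apr 21.
Subtract 5 hours and 19 minutes → departure 06:40 UTC on Apr 21.
Dhaka is UTC+6:00: 06:40 + 6:00 = 12:40 on Apr 21.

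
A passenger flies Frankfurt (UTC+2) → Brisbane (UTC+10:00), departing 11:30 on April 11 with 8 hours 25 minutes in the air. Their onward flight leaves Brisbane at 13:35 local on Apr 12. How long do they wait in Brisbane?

9 hours 40 minutes

Convert departure to UTC: 11:30 − 2:00 = 09:30 UTC on Apr 11.
Add 8 hours 25 minutes flight time → 17:55 UTC.
Brisbane is UTC+10:00, so local arrival = 17:55 + 10:00 = 03:55 on Apr 12.
Layover = 13:35 − 03:55 = 9 hours 40 minutes.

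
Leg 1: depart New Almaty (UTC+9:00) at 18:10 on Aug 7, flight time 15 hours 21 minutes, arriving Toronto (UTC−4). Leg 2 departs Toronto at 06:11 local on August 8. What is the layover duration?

9 hours 40 minutes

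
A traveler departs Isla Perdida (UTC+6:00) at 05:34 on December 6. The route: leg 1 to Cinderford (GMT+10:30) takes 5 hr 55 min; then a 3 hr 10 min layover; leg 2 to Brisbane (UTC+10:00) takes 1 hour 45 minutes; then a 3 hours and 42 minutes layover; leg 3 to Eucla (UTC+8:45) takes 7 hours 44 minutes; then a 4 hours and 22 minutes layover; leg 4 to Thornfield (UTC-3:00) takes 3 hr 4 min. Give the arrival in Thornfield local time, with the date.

Convert departure to UTC: 05:34 − 6:00 = 23:34 UTC on Dec 5.
Add 5 hours and 55 minutes leg 1 → 05:29 UTC (Dec 6).
Add 3 hours and 10 minutes layover in Cinderford → 08:39 UTC.
Add 1 hour and 45 minutes leg 2 → 10:24 UTC.
Add 3 hours and 42 minutes layover in Brisbane → 14:06 UTC.
Add 7 hours and 44 minutes leg 3 → 21:50 UTC.
Add 4 hours and 22 minutes layover in Eucla → 02:12 UTC (Dec 7).
Add 3 hours and 4 minutes leg 4 → 05:16 UTC.
Thornfield is UTC−3:00, so local arrival = 05:16 − 3:00 = 02:16 on Dec 7.

02:16 on December 7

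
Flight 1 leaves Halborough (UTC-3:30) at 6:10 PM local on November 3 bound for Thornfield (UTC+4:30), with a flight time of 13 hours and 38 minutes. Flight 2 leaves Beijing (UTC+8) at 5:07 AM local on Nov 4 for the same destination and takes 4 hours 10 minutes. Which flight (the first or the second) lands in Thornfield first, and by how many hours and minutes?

Flight 1 in UTC: 6:10 PM + 3:30 = 9:40 PM on Nov 3.
+13 hours 38 minutes → arrive 11:18 AM UTC on Nov 4.
Flight 2 in UTC: 5:07 AM − 8:00 = 9:07 PM on Nov 3.
+4 hours and 10 minutes → arrive 1:17 AM UTC on Nov 4.
Flight 2 lands earlier by 10 hours 1 minute.

the second, by 10 hours 1 minute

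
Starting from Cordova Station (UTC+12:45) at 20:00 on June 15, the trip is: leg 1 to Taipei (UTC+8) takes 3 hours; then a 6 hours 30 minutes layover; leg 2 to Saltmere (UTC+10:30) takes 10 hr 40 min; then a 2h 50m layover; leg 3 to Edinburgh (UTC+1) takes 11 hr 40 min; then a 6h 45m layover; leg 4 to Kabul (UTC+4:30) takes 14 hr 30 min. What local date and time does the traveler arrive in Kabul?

19:40 on Jun 17

Convert departure to UTC: 20:00 − 12:45 = 07:15 UTC on Jun 15.
Add 3 hours leg 1 → 10:15 UTC.
Add 6 hours and 30 minutes layover in Taipei → 16:45 UTC.
Add 10 hours 40 minutes leg 2 → 03:25 UTC (Jun 16).
Add 2 hours 50 minutes layover in Saltmere → 06:15 UTC.
Add 11 hours and 40 minutes leg 3 → 17:55 UTC.
Add 6 hours and 45 minutes layover in Edinburgh → 00:40 UTC (Jun 17).
Add 14 hours 30 minutes leg 4 → 15:10 UTC.
Kabul is UTC+4:30, so local arrival = 15:10 + 4:30 = 19:40 on Jun 17.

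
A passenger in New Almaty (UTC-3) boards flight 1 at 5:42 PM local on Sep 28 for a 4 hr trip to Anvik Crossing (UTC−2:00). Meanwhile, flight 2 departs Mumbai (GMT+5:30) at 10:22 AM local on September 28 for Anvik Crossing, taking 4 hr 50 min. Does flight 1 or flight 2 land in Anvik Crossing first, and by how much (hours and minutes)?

Flight 1 in UTC: 5:42 PM + 3:00 = 8:42 PM on Sep 28.
+4 hours → arrive 12:42 AM UTC on Sep 29.
Flight 2 in UTC: 10:22 AM − 5:30 = 4:52 AM on Sep 28.
+4 hours and 50 minutes → arrive 9:42 AM UTC on Sep 28.
Flight 2 lands earlier by 15 hours.

the second, by 15 hours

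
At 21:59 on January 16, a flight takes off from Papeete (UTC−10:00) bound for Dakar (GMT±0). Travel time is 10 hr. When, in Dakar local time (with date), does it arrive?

Convert departure to UTC: 21:59 + 10:00 = 07:59 UTC on Jan 17.
Add 10 hours travel time → 17:59 UTC.
Dakar is UTC+0, so local arrival is the same: 17:59 on Jan 17.

17:59 on Jan 17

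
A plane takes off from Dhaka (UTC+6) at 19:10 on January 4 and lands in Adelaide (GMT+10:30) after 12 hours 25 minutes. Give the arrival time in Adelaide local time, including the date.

Convert departure to UTC: 19:10 − 6:00 = 13:10 UTC on Jan 4.
Add 12 hours and 25 minutes travel time → 01:35 UTC (Jan 5).
Adelaide is UTC+10:30, so local arrival = 01:35 + 10:30 = 12:05 on Jan 5.

12:05 on Jan 5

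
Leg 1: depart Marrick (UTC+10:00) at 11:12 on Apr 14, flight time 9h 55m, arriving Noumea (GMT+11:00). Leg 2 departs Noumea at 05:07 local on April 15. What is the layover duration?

7 hours

Convert departure to UTC: 11:12 − 10:00 = 01:12 UTC on Apr 14.
Add 9 hours 55 minutes flight time → 11:07 UTC.
Noumea is UTC+11:00, so local arrival = 11:07 + 11:00 = 22:07 on Apr 14.
Layover = 05:07 − 22:07 (+1 day) = 7 hours.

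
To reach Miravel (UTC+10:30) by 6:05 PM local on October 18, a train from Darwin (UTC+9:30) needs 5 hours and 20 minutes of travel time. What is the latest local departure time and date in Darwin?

Target arrival in UTC: 6:05 PM − 10:30 = 7:35 AM on Oct 18.
Subtract 5 hours 20 minutes → departure 2:15 AM UTC on Oct 18.
Darwin is UTC+9:30: 2:15 AM + 9:30 = 11:45 AM on Oct 18.

11:45 AM on October 18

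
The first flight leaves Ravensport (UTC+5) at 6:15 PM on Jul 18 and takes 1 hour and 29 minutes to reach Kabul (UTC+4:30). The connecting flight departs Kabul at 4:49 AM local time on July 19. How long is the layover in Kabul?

9 hours 35 minutes

Convert departure to UTC: 6:15 PM − 5:00 = 1:15 PM UTC on Jul 18.
Add 1 hour 29 minutes flight time → 2:44 PM UTC.
Kabul is UTC+4:30, so local arrival = 2:44 PM + 4:30 = 7:14 PM on Jul 18.
Layover = 4:49 AM − 7:14 PM (+1 day) = 9 hours 35 minutes.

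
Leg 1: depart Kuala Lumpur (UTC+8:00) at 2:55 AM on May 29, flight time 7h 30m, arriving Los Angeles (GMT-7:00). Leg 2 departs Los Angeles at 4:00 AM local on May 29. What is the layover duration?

Convert departure to UTC: 2:55 AM − 8:00 = 6:55 PM UTC on May 28.
Add 7 hours and 30 minutes flight time → 2:25 AM UTC (May 29).
Los Angeles is UTC−7:00, so local arrival = 2:25 AM − 7:00 = 7:25 PM on May 28.
Layover = 4:00 AM − 7:25 PM (+1 day) = 8 hours 35 minutes.

8 hours 35 minutes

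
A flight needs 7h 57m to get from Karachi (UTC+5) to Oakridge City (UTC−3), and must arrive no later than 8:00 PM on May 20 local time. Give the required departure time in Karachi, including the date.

8:03 PM on May 20

Target arrival in UTC: 8:00 PM + 3:00 = 11:00 PM on May 20.
Subtract 7 hours 57 minutes → departure 3:03 PM UTC on May 20.
Karachi is UTC+5:00: 3:03 PM + 5:00 = 8:03 PM on May 20.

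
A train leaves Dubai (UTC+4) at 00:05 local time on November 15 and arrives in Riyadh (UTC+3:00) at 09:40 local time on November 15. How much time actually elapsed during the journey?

Departure in UTC: 00:05 − 4:00 = 20:05 on Nov 14.
Arrival in UTC: 09:40 − 3:00 = 06:40 on Nov 15.
Elapsed = 06:40 − 20:05 (+1 day) = 10 hours 35 minutes.

10 hours 35 minutes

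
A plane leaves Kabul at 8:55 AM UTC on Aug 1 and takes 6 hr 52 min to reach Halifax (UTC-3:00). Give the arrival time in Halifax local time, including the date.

12:47 PM on August 1

Departure is given in UTC: 8:55 AM on Aug 1.
Add 6 hours and 52 minutes → 3:47 PM UTC.
Halifax is UTC−3:00: 3:47 PM − 3:00 = 12:47 PM on Aug 1.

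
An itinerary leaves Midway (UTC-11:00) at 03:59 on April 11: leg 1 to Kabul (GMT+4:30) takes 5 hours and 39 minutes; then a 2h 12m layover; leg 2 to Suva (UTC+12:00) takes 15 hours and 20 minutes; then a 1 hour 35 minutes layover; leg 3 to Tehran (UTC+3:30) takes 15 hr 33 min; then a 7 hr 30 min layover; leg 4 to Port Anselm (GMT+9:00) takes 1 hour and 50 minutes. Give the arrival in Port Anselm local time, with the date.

01:38 on Apr 14

Convert departure to UTC: 03:59 + 11:00 = 14:59 UTC on Apr 11.
Add 5 hours 39 minutes leg 1 → 20:38 UTC.
Add 2 hours and 12 minutes layover in Kabul → 22:50 UTC.
Add 15 hours and 20 minutes leg 2 → 14:10 UTC (Apr 12).
Add 1 hour and 35 minutes layover in Suva → 15:45 UTC.
Add 15 hours and 33 minutes leg 3 → 07:18 UTC (Apr 13).
Add 7 hours and 30 minutes layover in Tehran → 14:48 UTC.
Add 1 hour 50 minutes leg 4 → 16:38 UTC.
Port Anselm is UTC+9:00, so local arrival = 16:38 + 9:00 = 01:38 on Apr 14.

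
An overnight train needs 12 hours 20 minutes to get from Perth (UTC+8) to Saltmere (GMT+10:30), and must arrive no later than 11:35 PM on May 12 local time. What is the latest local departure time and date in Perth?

8:45 AM on May 12

Target arrival in UTC: 11:35 PM − 10:30 = 1:05 PM on May 12.
Subtract 12 hours 20 minutes → departure 12:45 AM UTC on May 12.
Perth is UTC+8:00: 12:45 AM + 8:00 = 8:45 AM on May 12.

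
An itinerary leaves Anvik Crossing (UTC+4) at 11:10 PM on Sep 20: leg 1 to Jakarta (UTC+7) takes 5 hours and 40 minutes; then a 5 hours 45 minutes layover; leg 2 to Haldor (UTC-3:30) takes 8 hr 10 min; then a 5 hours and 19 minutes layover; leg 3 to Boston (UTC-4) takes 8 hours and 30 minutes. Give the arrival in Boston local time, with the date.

12:34 AM on September 22

Convert departure to UTC: 11:10 PM − 4:00 = 7:10 PM UTC on Sep 20.
Add 5 hours and 40 minutes leg 1 → 12:50 AM UTC (Sep 21).
Add 5 hours and 45 minutes layover in Jakarta → 6:35 AM UTC.
Add 8 hours and 10 minutes leg 2 → 2:45 PM UTC.
Add 5 hours 19 minutes layover in Haldor → 8:04 PM UTC.
Add 8 hours 30 minutes leg 3 → 4:34 AM UTC (Sep 22).
Boston is UTC−4:00, so local arrival = 4:34 AM − 4:00 = 12:34 AM on Sep 22.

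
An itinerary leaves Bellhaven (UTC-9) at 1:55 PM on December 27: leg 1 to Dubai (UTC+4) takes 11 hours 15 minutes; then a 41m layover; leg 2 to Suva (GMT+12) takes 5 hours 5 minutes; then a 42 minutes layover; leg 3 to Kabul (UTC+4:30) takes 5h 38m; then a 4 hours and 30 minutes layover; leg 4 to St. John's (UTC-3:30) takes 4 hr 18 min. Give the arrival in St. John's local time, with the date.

3:34 AM on Dec 29

Convert departure to UTC: 1:55 PM + 9:00 = 10:55 PM UTC on Dec 27.
Add 11 hours 15 minutes leg 1 → 10:10 AM UTC (Dec 28).
Add 41 minutes layover in Dubai → 10:51 AM UTC.
Add 5 hours and 5 minutes leg 2 → 3:56 PM UTC.
Add 42 minutes layover in Suva → 4:38 PM UTC.
Add 5 hours 38 minutes leg 3 → 10:16 PM UTC.
Add 4 hours and 30 minutes layover in Kabul → 2:46 AM UTC (Dec 29).
Add 4 hours and 18 minutes leg 4 → 7:04 AM UTC.
St. John's is UTC−3:30, so local arrival = 7:04 AM − 3:30 = 3:34 AM on Dec 29.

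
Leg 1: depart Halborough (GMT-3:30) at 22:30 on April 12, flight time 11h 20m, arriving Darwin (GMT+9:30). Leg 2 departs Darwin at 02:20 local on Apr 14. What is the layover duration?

Convert departure to UTC: 22:30 + 3:30 = 02:00 UTC on Apr 13.
Add 11 hours and 20 minutes flight time → 13:20 UTC.
Darwin is UTC+9:30, so local arrival = 13:20 + 9:30 = 22:50 on Apr 13.
Layover = 02:20 − 22:50 (+1 day) = 3 hours 30 minutes.

3 hours 30 minutes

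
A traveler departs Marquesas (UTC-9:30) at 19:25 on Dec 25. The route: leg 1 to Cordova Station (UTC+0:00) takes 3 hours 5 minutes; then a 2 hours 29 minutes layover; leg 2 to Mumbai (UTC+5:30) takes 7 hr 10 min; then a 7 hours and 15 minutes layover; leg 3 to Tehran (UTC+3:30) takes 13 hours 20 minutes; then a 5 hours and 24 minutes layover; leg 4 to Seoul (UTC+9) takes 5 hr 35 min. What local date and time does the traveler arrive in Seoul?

Convert departure to UTC: 19:25 + 9:30 = 04:55 UTC on Dec 26.
Add 3 hours and 5 minutes leg 1 → 08:00 UTC.
Add 2 hours and 29 minutes layover in Cordova Station → 10:29 UTC.
Add 7 hours 10 minutes leg 2 → 17:39 UTC.
Add 7 hours 15 minutes layover in Mumbai → 00:54 UTC (Dec 27).
Add 13 hours 20 minutes leg 3 → 14:14 UTC.
Add 5 hours and 24 minutes layover in Tehran → 19:38 UTC.
Add 5 hours 35 minutes leg 4 → 01:13 UTC (Dec 28).
Seoul is UTC+9:00, so local arrival = 01:13 + 9:00 = 10:13 on Dec 28.

10:13 on Dec 28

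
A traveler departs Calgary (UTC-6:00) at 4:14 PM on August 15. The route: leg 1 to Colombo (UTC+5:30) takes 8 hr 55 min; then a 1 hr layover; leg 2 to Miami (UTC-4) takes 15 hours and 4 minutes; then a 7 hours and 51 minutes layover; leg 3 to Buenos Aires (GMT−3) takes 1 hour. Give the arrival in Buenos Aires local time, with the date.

5:04 AM on August 17

Convert departure to UTC: 4:14 PM + 6:00 = 10:14 PM UTC on Aug 15.
Add 8 hours 55 minutes leg 1 → 7:09 AM UTC (Aug 16).
Add 1 hour layover in Colombo → 8:09 AM UTC.
Add 15 hours and 4 minutes leg 2 → 11:13 PM UTC.
Add 7 hours and 51 minutes layover in Miami → 7:04 AM UTC (Aug 17).
Add 1 hour leg 3 → 8:04 AM UTC.
Buenos Aires is UTC−3:00, so local arrival = 8:04 AM − 3:00 = 5:04 AM on Aug 17.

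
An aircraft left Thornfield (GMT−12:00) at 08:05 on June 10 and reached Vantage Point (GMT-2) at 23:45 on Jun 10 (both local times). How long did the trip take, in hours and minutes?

5 hours 40 minutes

Departure in UTC: 08:05 + 12:00 = 20:05 on Jun 10.
Arrival in UTC: 23:45 + 2:00 = 01:45 on Jun 11.
Elapsed = 01:45 − 20:05 (+1 day) = 5 hours 40 minutes.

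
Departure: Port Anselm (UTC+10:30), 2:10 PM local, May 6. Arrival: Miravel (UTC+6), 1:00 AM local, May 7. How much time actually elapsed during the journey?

15 hours 20 minutes

Miravel is 4:30 behind Port Anselm.
Clock-face elapsed time (ignoring zones) is 10 hours 50 minutes.
Actual elapsed = 10 hours 50 minutes + 4:30 = 15 hours 20 minutes.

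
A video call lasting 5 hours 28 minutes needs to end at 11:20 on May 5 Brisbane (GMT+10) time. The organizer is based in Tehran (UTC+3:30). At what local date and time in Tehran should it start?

23:22 on May 4

Target end time in UTC: 11:20 − 10:00 = 01:20 on May 5.
Subtract 5 hours and 28 minutes → start 19:52 UTC on May 4.
Tehran is UTC+3:30: 19:52 + 3:30 = 23:22 on May 4.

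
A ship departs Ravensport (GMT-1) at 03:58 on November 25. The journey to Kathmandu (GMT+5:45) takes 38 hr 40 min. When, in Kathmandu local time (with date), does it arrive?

01:23 on November 27

Convert departure to UTC: 03:58 + 1:00 = 04:58 UTC on Nov 25.
Add 38 hours and 40 minutes travel time → 19:38 UTC (Nov 26).
Kathmandu is UTC+5:45, so local arrival = 19:38 + 5:45 = 01:23 on Nov 27.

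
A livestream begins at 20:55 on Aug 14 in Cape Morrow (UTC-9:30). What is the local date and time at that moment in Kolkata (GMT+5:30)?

11:55 on August 15

Kolkata is 15:00 ahead of Cape Morrow.
Shift by the zone difference: 20:55 + 15:00 = 11:55 on Aug 15 in Kolkata.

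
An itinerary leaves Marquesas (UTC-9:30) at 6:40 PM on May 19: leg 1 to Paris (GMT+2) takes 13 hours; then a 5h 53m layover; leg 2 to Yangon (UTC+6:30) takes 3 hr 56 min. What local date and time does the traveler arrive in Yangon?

Convert departure to UTC: 6:40 PM + 9:30 = 4:10 AM UTC on May 20.
Add 13 hours leg 1 → 5:10 PM UTC.
Add 5 hours and 53 minutes layover in Paris → 11:03 PM UTC.
Add 3 hours 56 minutes leg 2 → 2:59 AM UTC (May 21).
Yangon is UTC+6:30, so local arrival = 2:59 AM + 6:30 = 9:29 AM on May 21.

9:29 AM on May 21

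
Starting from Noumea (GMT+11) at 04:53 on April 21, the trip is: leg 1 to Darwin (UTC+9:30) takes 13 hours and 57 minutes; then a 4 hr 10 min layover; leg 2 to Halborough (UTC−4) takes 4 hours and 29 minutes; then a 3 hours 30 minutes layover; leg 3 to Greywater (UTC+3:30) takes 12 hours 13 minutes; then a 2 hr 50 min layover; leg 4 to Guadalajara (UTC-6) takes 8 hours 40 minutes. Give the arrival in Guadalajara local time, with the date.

Convert departure to UTC: 04:53 − 11:00 = 17:53 UTC on Apr 20.
Add 13 hours 57 minutes leg 1 → 07:50 UTC (Apr 21).
Add 4 hours and 10 minutes layover in Darwin → 12:00 UTC.
Add 4 hours 29 minutes leg 2 → 16:29 UTC.
Add 3 hours 30 minutes layover in Halborough → 19:59 UTC.
Add 12 hours and 13 minutes leg 3 → 08:12 UTC (Apr 22).
Add 2 hours 50 minutes layover in Greywater → 11:02 UTC.
Add 8 hours and 40 minutes leg 4 → 19:42 UTC.
Guadalajara is UTC−6:00, so local arrival = 19:42 − 6:00 = 13:42 on Apr 22.

13:42 on April 22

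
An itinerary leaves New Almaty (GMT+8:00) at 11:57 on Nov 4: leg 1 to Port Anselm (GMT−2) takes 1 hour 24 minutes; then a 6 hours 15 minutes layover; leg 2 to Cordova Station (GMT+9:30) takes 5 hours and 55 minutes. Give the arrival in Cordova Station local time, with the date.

03:01 on November 5

Convert departure to UTC: 11:57 − 8:00 = 03:57 UTC on Nov 4.
Add 1 hour 24 minutes leg 1 → 05:21 UTC.
Add 6 hours 15 minutes layover in Port Anselm → 11:36 UTC.
Add 5 hours and 55 minutes leg 2 → 17:31 UTC.
Cordova Station is UTC+9:30, so local arrival = 17:31 + 9:30 = 03:01 on Nov 5.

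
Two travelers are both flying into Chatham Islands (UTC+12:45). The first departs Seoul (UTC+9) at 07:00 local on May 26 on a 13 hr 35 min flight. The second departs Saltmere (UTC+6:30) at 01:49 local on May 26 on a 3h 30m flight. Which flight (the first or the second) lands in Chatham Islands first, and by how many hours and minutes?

Flight 1 in UTC: 07:00 − 9:00 = 22:00 on May 25.
+13 hours 35 minutes → arrive 11:35 UTC on May 26.
Flight 2 in UTC: 01:49 − 6:30 = 19:19 on May 25.
+3 hours and 30 minutes → arrive 22:49 UTC on May 25.
Flight 2 lands earlier by 12 hours 46 minutes.

the second, by 12 hours 46 minutes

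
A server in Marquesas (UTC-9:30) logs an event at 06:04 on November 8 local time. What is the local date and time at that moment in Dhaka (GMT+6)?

21:34 on November 8

In UTC: 06:04 + 9:30 = 15:34 on Nov 8.
Dhaka is UTC+6:00: 15:34 + 6:00 = 21:34 on Nov 8.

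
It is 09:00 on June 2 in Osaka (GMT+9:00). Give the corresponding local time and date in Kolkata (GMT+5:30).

In UTC: 09:00 − 9:00 = 00:00 on Jun 2.
Kolkata is UTC+5:30: 00:00 + 5:30 = 05:30 on Jun 2.

05:30 on Jun 2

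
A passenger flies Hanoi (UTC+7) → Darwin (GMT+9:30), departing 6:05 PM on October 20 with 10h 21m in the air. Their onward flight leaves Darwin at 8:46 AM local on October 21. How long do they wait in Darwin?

1 hour 50 minutes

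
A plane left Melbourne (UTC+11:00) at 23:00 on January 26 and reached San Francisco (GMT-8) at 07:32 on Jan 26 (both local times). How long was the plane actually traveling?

3 hours 32 minutes

Departure in UTC: 23:00 − 11:00 = 12:00 on Jan 26.
Arrival in UTC: 07:32 + 8:00 = 15:32 on Jan 26.
Elapsed = 15:32 − 12:00 = 3 hours 32 minutes.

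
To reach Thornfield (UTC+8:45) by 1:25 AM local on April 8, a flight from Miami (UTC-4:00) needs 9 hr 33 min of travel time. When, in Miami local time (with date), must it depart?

Target arrival in UTC: 1:25 AM − 8:45 = 4:40 PM on Apr 7.
Subtract 9 hours and 33 minutes → departure 7:07 AM UTC on Apr 7.
Miami is UTC−4:00: 7:07 AM − 4:00 = 3:07 AM on Apr 7.

3:07 AM on Apr 7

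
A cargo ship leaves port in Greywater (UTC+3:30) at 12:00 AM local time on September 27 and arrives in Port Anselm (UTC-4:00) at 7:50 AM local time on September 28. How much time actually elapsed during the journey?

39 hours 20 minutes

Port Anselm is 7:30 behind Greywater.
Clock-face elapsed time (ignoring zones) is 31 hours 50 minutes.
Actual elapsed = 31 hours 50 minutes + 7:30 = 39 hours 20 minutes.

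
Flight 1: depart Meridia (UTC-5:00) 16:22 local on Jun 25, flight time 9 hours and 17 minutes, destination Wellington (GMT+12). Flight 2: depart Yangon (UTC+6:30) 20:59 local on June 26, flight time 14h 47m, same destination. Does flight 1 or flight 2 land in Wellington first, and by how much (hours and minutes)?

the first, by 22 hours 37 minutes

Flight 1 in UTC: 16:22 + 5:00 = 21:22 on Jun 25.
+9 hours 17 minutes → arrive 06:39 UTC on Jun 26.
Flight 2 in UTC: 20:59 − 6:30 = 14:29 on Jun 26.
+14 hours 47 minutes → arrive 05:16 UTC on Jun 27.
Flight 1 lands earlier by 22 hours 37 minutes.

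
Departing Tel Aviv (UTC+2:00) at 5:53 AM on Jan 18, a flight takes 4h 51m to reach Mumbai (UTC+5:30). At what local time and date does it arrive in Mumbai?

Convert departure to UTC: 5:53 AM − 2:00 = 3:53 AM UTC on Jan 18.
Add 4 hours 51 minutes travel time → 8:44 AM UTC.
Mumbai is UTC+5:30, so local arrival = 8:44 AM + 5:30 = 2:14 PM on Jan 18.

2:14 PM on January 18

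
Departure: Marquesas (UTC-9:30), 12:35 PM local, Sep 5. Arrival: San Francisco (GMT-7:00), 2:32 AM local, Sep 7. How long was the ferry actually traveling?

35 hours 27 minutes

San Francisco is 2:30 ahead of Marquesas.
Clock-face elapsed time (ignoring zones) is 37 hours 57 minutes.
Actual elapsed = 37 hours 57 minutes − 2:30 = 35 hours 27 minutes.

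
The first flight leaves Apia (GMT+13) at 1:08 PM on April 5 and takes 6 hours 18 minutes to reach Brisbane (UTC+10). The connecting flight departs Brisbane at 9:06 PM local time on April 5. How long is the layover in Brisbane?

Convert departure to UTC: 1:08 PM − 13:00 = 12:08 AM UTC on Apr 5.
Add 6 hours and 18 minutes flight time → 6:26 AM UTC.
Brisbane is UTC+10:00, so local arrival = 6:26 AM + 10:00 = 4:26 PM on Apr 5.
Layover = 9:06 PM − 4:26 PM = 4 hours 40 minutes.

4 hours 40 minutes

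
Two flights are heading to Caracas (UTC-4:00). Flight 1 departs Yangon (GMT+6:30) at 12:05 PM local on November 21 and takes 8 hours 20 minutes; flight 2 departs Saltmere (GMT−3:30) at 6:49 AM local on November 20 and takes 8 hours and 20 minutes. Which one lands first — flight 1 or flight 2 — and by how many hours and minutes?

Flight 1 in UTC: 12:05 PM − 6:30 = 5:35 AM on Nov 21.
+8 hours and 20 minutes → arrive 1:55 PM UTC on Nov 21.
Flight 2 in UTC: 6:49 AM + 3:30 = 10:19 AM on Nov 20.
+8 hours and 20 minutes → arrive 6:39 PM UTC on Nov 20.
Flight 2 lands earlier by 19 hours 16 minutes.

the second, by 19 hours 16 minutes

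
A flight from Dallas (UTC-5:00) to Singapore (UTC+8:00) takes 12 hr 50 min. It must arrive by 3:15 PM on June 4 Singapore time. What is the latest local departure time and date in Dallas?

1:25 PM on June 3

Target arrival in UTC: 3:15 PM − 8:00 = 7:15 AM on Jun 4.
Subtract 12 hours and 50 minutes → departure 6:25 PM UTC on Jun 3.
Dallas is UTC−5:00: 6:25 PM − 5:00 = 1:25 PM on Jun 3.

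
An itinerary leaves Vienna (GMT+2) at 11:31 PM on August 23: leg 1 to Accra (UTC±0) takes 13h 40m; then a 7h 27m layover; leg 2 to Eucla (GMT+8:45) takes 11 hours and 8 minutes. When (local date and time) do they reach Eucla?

2:31 PM on August 25

Convert departure to UTC: 11:31 PM − 2:00 = 9:31 PM UTC on Aug 23.
Add 13 hours and 40 minutes leg 1 → 11:11 AM UTC (Aug 24).
Add 7 hours and 27 minutes layover in Accra → 6:38 PM UTC.
Add 11 hours 8 minutes leg 2 → 5:46 AM UTC (Aug 25).
Eucla is UTC+8:45, so local arrival = 5:46 AM + 8:45 = 2:31 PM on Aug 25.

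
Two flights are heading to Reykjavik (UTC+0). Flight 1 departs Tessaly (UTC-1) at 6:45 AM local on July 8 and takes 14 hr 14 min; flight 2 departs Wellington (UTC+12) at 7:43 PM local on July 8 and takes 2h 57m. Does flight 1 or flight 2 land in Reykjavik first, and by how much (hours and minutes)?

Flight 1 in UTC: 6:45 AM + 1:00 = 7:45 AM on Jul 8.
+14 hours 14 minutes → arrive 9:59 PM UTC on Jul 8.
Flight 2 in UTC: 7:43 PM − 12:00 = 7:43 AM on Jul 8.
+2 hours 57 minutes → arrive 10:40 AM UTC on Jul 8.
Flight 2 lands earlier by 11 hours 19 minutes.

the second, by 11 hours 19 minutes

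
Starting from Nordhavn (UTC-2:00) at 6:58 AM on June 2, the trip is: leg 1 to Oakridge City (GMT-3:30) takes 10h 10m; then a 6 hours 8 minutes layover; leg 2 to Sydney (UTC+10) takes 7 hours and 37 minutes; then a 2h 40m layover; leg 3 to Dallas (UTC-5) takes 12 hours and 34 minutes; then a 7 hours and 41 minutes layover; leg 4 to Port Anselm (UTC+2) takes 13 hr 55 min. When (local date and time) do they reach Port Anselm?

11:43 PM on June 4

Convert departure to UTC: 6:58 AM + 2:00 = 8:58 AM UTC on Jun 2.
Add 10 hours 10 minutes leg 1 → 7:08 PM UTC.
Add 6 hours 8 minutes layover in Oakridge City → 1:16 AM UTC (Jun 3).
Add 7 hours 37 minutes leg 2 → 8:53 AM UTC.
Add 2 hours and 40 minutes layover in Sydney → 11:33 AM UTC.
Add 12 hours and 34 minutes leg 3 → 12:07 AM UTC (Jun 4).
Add 7 hours and 41 minutes layover in Dallas → 7:48 AM UTC.
Add 13 hours 55 minutes leg 4 → 9:43 PM UTC.
Port Anselm is UTC+2:00, so local arrival = 9:43 PM + 2:00 = 11:43 PM on Jun 4.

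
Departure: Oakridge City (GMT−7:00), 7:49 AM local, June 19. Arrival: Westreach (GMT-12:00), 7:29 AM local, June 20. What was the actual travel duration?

28 hours 40 minutes

Westreach is 5:00 behind Oakridge City.
Clock-face elapsed time (ignoring zones) is 23 hours 40 minutes.
Actual elapsed = 23 hours 40 minutes + 5:00 = 28 hours 40 minutes.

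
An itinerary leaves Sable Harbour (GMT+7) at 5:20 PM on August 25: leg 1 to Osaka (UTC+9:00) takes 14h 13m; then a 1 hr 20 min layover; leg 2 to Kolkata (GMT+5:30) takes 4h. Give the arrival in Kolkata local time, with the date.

Convert departure to UTC: 5:20 PM − 7:00 = 10:20 AM UTC on Aug 25.
Add 14 hours 13 minutes leg 1 → 12:33 AM UTC (Aug 26).
Add 1 hour and 20 minutes layover in Osaka → 1:53 AM UTC.
Add 4 hours leg 2 → 5:53 AM UTC.
Kolkata is UTC+5:30, so local arrival = 5:53 AM + 5:30 = 11:23 AM on Aug 26.

11:23 AM on August 26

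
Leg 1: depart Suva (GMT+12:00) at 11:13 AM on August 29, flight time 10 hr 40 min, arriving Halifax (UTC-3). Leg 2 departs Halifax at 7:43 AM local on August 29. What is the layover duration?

Convert departure to UTC: 11:13 AM − 12:00 = 11:13 PM UTC on Aug 28.
Add 10 hours and 40 minutes flight time → 9:53 AM UTC (Aug 29).
Halifax is UTC−3:00, so local arrival = 9:53 AM − 3:00 = 6:53 AM on Aug 29.
Layover = 7:43 AM − 6:53 AM = 50 minutes.

50 minutes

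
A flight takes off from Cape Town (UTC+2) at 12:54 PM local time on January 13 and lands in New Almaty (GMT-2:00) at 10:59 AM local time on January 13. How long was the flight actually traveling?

Departure in UTC: 12:54 PM − 2:00 = 10:54 AM on Jan 13.
Arrival in UTC: 10:59 AM + 2:00 = 12:59 PM on Jan 13.
Elapsed = 12:59 PM − 10:54 AM = 2 hours 5 minutes.

2 hours 5 minutes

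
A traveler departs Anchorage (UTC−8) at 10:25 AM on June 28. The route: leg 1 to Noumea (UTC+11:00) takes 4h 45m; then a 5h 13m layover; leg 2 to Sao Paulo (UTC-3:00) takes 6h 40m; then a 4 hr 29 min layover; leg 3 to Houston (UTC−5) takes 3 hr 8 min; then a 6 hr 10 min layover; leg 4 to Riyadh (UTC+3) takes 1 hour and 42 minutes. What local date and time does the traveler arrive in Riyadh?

5:32 AM on June 30

Convert departure to UTC: 10:25 AM + 8:00 = 6:25 PM UTC on Jun 28.
Add 4 hours 45 minutes leg 1 → 11:10 PM UTC.
Add 5 hours and 13 minutes layover in Noumea → 4:23 AM UTC (Jun 29).
Add 6 hours 40 minutes leg 2 → 11:03 AM UTC.
Add 4 hours 29 minutes layover in Sao Paulo → 3:32 PM UTC.
Add 3 hours 8 minutes leg 3 → 6:40 PM UTC.
Add 6 hours 10 minutes layover in Houston → 12:50 AM UTC (Jun 30).
Add 1 hour and 42 minutes leg 4 → 2:32 AM UTC.
Riyadh is UTC+3:00, so local arrival = 2:32 AM + 3:00 = 5:32 AM on Jun 30.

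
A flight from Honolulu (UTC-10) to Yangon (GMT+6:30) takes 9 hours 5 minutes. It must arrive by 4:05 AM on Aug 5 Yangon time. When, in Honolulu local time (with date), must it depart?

2:30 AM on August 4

Target arrival in UTC: 4:05 AM − 6:30 = 9:35 PM on Aug 4.
Subtract 9 hours 5 minutes → departure 12:30 PM UTC on Aug 4.
Honolulu is UTC−10:00: 12:30 PM − 10:00 = 2:30 AM on Aug 4.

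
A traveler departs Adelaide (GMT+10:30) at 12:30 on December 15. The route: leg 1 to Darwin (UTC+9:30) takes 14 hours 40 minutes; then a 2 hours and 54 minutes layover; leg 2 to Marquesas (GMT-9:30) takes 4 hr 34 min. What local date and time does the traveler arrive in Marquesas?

14:38 on Dec 15

Convert departure to UTC: 12:30 − 10:30 = 02:00 UTC on Dec 15.
Add 14 hours 40 minutes leg 1 → 16:40 UTC.
Add 2 hours 54 minutes layover in Darwin → 19:34 UTC.
Add 4 hours and 34 minutes leg 2 → 00:08 UTC (Dec 16).
Marquesas is UTC−9:30, so local arrival = 00:08 − 9:30 = 14:38 on Dec 15.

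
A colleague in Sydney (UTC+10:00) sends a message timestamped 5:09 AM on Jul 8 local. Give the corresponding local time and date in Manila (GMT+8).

3:09 AM on July 8

In UTC: 5:09 AM − 10:00 = 7:09 PM on Jul 7.
Manila is UTC+8:00: 7:09 PM + 8:00 = 3:09 AM on Jul 8.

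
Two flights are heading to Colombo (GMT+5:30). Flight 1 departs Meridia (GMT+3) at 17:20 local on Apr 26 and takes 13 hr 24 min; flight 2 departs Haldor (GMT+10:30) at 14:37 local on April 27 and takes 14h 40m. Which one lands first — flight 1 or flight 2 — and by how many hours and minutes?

Flight 1 in UTC: 17:20 − 3:00 = 14:20 on Apr 26.
+13 hours and 24 minutes → arrive 03:44 UTC on Apr 27.
Flight 2 in UTC: 14:37 − 10:30 = 04:07 on Apr 27.
+14 hours and 40 minutes → arrive 18:47 UTC on Apr 27.
Flight 1 lands earlier by 15 hours 3 minutes.

the first, by 15 hours 3 minutes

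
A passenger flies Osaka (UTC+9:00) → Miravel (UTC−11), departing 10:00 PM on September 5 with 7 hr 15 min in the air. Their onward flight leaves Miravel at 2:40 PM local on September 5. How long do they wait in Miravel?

5 hours 25 minutes

Convert departure to UTC: 10:00 PM − 9:00 = 1:00 PM UTC on Sep 5.
Add 7 hours 15 minutes flight time → 8:15 PM UTC.
Miravel is UTC−11:00, so local arrival = 8:15 PM − 11:00 = 9:15 AM on Sep 5.
Layover = 2:40 PM − 9:15 AM = 5 hours 25 minutes.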